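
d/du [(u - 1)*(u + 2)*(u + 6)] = 3*u^2 + 14*u + 4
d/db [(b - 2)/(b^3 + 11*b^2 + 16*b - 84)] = (-2*b - 13)/(b^4 + 26*b^3 + 253*b^2 + 1092*b + 1764)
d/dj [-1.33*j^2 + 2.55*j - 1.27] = 2.55 - 2.66*j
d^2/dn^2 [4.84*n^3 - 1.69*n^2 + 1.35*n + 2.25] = 29.04*n - 3.38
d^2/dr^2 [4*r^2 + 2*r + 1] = 8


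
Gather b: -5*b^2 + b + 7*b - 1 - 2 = -5*b^2 + 8*b - 3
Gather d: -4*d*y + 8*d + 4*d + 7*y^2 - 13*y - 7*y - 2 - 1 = d*(12 - 4*y) + 7*y^2 - 20*y - 3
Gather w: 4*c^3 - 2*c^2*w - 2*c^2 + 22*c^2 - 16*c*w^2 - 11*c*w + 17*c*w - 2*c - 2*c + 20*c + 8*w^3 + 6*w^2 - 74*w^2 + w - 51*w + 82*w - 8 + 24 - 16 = 4*c^3 + 20*c^2 + 16*c + 8*w^3 + w^2*(-16*c - 68) + w*(-2*c^2 + 6*c + 32)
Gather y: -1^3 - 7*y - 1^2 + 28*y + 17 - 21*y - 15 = 0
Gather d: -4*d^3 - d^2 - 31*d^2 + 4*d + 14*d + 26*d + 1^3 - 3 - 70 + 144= -4*d^3 - 32*d^2 + 44*d + 72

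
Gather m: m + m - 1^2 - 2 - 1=2*m - 4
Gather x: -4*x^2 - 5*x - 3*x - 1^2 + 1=-4*x^2 - 8*x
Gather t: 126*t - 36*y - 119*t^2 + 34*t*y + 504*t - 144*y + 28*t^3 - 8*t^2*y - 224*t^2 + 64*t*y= 28*t^3 + t^2*(-8*y - 343) + t*(98*y + 630) - 180*y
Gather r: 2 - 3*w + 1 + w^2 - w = w^2 - 4*w + 3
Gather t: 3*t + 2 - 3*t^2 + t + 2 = -3*t^2 + 4*t + 4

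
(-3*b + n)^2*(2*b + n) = 18*b^3 - 3*b^2*n - 4*b*n^2 + n^3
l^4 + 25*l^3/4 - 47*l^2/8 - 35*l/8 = l*(l - 5/4)*(l + 1/2)*(l + 7)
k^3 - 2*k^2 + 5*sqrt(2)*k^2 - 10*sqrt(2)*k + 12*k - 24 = (k - 2)*(k + 2*sqrt(2))*(k + 3*sqrt(2))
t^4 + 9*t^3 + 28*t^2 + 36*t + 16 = (t + 1)*(t + 2)^2*(t + 4)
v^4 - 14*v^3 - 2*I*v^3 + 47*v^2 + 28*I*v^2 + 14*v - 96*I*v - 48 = (v - 8)*(v - 6)*(v - I)^2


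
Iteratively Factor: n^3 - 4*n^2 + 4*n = (n)*(n^2 - 4*n + 4) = n*(n - 2)*(n - 2)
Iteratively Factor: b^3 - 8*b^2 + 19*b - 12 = (b - 1)*(b^2 - 7*b + 12) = (b - 4)*(b - 1)*(b - 3)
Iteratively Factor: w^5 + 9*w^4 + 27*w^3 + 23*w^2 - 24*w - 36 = (w + 3)*(w^4 + 6*w^3 + 9*w^2 - 4*w - 12) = (w + 3)^2*(w^3 + 3*w^2 - 4) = (w - 1)*(w + 3)^2*(w^2 + 4*w + 4) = (w - 1)*(w + 2)*(w + 3)^2*(w + 2)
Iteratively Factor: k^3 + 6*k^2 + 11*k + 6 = (k + 3)*(k^2 + 3*k + 2) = (k + 1)*(k + 3)*(k + 2)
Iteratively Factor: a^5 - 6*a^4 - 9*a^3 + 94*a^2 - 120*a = (a - 5)*(a^4 - a^3 - 14*a^2 + 24*a) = (a - 5)*(a + 4)*(a^3 - 5*a^2 + 6*a) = (a - 5)*(a - 3)*(a + 4)*(a^2 - 2*a) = (a - 5)*(a - 3)*(a - 2)*(a + 4)*(a)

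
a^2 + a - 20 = (a - 4)*(a + 5)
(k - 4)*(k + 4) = k^2 - 16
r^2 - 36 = (r - 6)*(r + 6)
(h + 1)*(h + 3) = h^2 + 4*h + 3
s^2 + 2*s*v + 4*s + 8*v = (s + 4)*(s + 2*v)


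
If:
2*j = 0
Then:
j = 0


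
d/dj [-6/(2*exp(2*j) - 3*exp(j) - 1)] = (24*exp(j) - 18)*exp(j)/(-2*exp(2*j) + 3*exp(j) + 1)^2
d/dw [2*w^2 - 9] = 4*w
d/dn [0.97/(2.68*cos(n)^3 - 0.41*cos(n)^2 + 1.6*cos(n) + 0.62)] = (7.7988*cos(n)^2 - 0.7954*cos(n) + 1.552)*sin(n)/(2.68*cos(n)^3 - 0.41*cos(n)^2 + 1.6*cos(n) + 0.62)^2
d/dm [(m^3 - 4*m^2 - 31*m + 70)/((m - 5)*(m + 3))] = (m^4 - 4*m^3 - 6*m^2 - 20*m + 605)/(m^4 - 4*m^3 - 26*m^2 + 60*m + 225)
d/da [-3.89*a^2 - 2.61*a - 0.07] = -7.78*a - 2.61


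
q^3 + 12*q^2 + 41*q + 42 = (q + 2)*(q + 3)*(q + 7)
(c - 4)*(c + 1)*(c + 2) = c^3 - c^2 - 10*c - 8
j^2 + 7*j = j*(j + 7)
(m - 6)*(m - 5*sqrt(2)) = m^2 - 5*sqrt(2)*m - 6*m + 30*sqrt(2)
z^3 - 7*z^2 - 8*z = z*(z - 8)*(z + 1)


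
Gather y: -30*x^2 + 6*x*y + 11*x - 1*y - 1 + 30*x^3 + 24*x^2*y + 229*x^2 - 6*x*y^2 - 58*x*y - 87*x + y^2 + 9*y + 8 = 30*x^3 + 199*x^2 - 76*x + y^2*(1 - 6*x) + y*(24*x^2 - 52*x + 8) + 7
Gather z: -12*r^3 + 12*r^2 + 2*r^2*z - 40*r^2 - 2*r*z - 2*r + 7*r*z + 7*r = -12*r^3 - 28*r^2 + 5*r + z*(2*r^2 + 5*r)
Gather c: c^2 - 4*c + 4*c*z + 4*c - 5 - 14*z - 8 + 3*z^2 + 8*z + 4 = c^2 + 4*c*z + 3*z^2 - 6*z - 9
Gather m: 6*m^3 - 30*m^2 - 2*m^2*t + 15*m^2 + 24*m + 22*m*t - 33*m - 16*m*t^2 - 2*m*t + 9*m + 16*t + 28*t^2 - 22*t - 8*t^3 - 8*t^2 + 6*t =6*m^3 + m^2*(-2*t - 15) + m*(-16*t^2 + 20*t) - 8*t^3 + 20*t^2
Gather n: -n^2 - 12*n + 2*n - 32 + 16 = -n^2 - 10*n - 16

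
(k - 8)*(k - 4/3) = k^2 - 28*k/3 + 32/3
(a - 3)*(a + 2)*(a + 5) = a^3 + 4*a^2 - 11*a - 30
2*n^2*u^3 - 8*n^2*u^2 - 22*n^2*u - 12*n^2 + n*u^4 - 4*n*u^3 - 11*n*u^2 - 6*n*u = (2*n + u)*(u - 6)*(u + 1)*(n*u + n)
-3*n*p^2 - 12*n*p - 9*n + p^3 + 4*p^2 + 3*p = (-3*n + p)*(p + 1)*(p + 3)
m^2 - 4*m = m*(m - 4)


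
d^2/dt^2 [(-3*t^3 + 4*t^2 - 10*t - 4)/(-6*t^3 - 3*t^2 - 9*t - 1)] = 2*(-198*t^6 + 594*t^5 + 1944*t^4 + 636*t^3 + 513*t^2 + 171*t + 218)/(216*t^9 + 324*t^8 + 1134*t^7 + 1107*t^6 + 1809*t^5 + 1080*t^4 + 909*t^3 + 252*t^2 + 27*t + 1)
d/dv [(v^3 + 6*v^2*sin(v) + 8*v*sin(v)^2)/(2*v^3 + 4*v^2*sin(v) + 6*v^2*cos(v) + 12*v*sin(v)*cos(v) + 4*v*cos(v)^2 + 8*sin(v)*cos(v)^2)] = (3*v^3*sin(v)/2 + 2*v^3*cos(v) - 2*v^2*sin(v) + v^2*sin(2*v) + 3*v^2*cos(v)/2 + 6*v^2 + 5*v*cos(v) + v*cos(2*v) - v*cos(3*v) + v + sin(v) + sin(3*v))/((v + cos(v))^2*(v + 2*cos(v))^2)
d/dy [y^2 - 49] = 2*y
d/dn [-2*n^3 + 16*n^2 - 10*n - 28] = -6*n^2 + 32*n - 10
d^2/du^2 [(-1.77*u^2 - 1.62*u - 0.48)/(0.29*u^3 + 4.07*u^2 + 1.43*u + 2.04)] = (-0.297714*u^6 - 0.817451999999996*u^5 - 7.55281800000006*u^4 - 26.12835*u^3 + 50.775192*u^2 + 65.645136*u + 0.727248000000003)/(0.024389*u^9 + 1.026861*u^8 + 14.772252*u^7 + 78.060809*u^6 + 87.289356*u^5 + 131.421345*u^4 + 77.782823*u^3 + 63.327924*u^2 + 17.853264*u + 8.489664)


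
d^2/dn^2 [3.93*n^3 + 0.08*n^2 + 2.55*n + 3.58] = 23.58*n + 0.16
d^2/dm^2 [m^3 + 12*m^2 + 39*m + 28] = 6*m + 24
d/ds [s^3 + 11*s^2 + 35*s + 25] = 3*s^2 + 22*s + 35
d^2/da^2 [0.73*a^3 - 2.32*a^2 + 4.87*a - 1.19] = 4.38*a - 4.64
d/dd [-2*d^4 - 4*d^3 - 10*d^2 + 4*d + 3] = -8*d^3 - 12*d^2 - 20*d + 4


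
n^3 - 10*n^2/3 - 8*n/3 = n*(n - 4)*(n + 2/3)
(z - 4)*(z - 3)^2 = z^3 - 10*z^2 + 33*z - 36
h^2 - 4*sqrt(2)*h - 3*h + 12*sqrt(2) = (h - 3)*(h - 4*sqrt(2))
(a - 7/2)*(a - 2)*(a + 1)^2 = a^4 - 7*a^3/2 - 3*a^2 + 17*a/2 + 7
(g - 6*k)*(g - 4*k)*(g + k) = g^3 - 9*g^2*k + 14*g*k^2 + 24*k^3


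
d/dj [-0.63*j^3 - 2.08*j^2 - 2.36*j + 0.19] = -1.89*j^2 - 4.16*j - 2.36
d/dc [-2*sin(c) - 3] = -2*cos(c)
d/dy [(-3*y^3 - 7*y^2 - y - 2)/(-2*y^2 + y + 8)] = 3*(2*y^4 - 2*y^3 - 27*y^2 - 40*y - 2)/(4*y^4 - 4*y^3 - 31*y^2 + 16*y + 64)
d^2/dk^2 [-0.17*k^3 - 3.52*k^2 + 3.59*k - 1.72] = -1.02*k - 7.04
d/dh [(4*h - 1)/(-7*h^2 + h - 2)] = (-28*h^2 + 4*h + (4*h - 1)*(14*h - 1) - 8)/(7*h^2 - h + 2)^2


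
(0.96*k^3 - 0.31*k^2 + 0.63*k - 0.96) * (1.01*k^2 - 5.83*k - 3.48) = 0.9696*k^5 - 5.9099*k^4 - 0.8972*k^3 - 3.5637*k^2 + 3.4044*k + 3.3408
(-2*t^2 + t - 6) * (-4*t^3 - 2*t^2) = 8*t^5 + 22*t^3 + 12*t^2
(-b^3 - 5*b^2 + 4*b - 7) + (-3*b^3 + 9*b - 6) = -4*b^3 - 5*b^2 + 13*b - 13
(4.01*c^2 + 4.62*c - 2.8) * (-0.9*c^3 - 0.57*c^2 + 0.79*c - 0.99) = -3.609*c^5 - 6.4437*c^4 + 3.0545*c^3 + 1.2759*c^2 - 6.7858*c + 2.772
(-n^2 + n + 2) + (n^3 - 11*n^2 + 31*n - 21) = n^3 - 12*n^2 + 32*n - 19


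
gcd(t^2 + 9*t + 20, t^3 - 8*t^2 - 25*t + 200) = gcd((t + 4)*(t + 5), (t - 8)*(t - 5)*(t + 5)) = t + 5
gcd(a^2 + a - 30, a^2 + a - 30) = a^2 + a - 30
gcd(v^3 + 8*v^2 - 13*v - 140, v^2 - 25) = v + 5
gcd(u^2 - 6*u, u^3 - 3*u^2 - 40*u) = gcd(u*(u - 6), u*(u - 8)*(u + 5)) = u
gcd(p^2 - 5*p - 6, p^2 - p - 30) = p - 6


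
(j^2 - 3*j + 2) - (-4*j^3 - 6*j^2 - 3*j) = 4*j^3 + 7*j^2 + 2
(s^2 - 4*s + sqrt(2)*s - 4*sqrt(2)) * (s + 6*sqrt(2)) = s^3 - 4*s^2 + 7*sqrt(2)*s^2 - 28*sqrt(2)*s + 12*s - 48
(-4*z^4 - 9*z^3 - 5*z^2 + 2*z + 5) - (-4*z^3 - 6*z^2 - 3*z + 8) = -4*z^4 - 5*z^3 + z^2 + 5*z - 3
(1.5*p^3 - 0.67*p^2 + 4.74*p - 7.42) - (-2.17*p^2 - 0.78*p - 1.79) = 1.5*p^3 + 1.5*p^2 + 5.52*p - 5.63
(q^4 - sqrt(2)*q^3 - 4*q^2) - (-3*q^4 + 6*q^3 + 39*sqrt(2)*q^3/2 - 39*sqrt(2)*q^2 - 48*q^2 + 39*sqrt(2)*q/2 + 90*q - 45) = 4*q^4 - 41*sqrt(2)*q^3/2 - 6*q^3 + 44*q^2 + 39*sqrt(2)*q^2 - 90*q - 39*sqrt(2)*q/2 + 45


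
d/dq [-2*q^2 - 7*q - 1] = -4*q - 7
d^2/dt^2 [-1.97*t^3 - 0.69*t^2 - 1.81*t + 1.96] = -11.82*t - 1.38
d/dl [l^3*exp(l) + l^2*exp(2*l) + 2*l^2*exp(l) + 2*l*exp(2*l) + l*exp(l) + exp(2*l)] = (l^3 + 2*l^2*exp(l) + 5*l^2 + 6*l*exp(l) + 5*l + 4*exp(l) + 1)*exp(l)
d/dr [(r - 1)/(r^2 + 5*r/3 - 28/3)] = 3*(-3*r^2 + 6*r - 23)/(9*r^4 + 30*r^3 - 143*r^2 - 280*r + 784)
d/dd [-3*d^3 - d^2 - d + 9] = -9*d^2 - 2*d - 1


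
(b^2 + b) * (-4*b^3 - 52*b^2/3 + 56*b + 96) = -4*b^5 - 64*b^4/3 + 116*b^3/3 + 152*b^2 + 96*b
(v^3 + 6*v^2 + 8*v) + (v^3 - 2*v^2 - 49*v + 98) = 2*v^3 + 4*v^2 - 41*v + 98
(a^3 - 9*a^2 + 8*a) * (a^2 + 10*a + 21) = a^5 + a^4 - 61*a^3 - 109*a^2 + 168*a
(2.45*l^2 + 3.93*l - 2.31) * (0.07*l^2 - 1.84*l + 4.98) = 0.1715*l^4 - 4.2329*l^3 + 4.8081*l^2 + 23.8218*l - 11.5038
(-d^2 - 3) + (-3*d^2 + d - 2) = -4*d^2 + d - 5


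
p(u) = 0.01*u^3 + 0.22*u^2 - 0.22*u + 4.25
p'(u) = 0.03*u^2 + 0.44*u - 0.22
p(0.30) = 4.20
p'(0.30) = -0.09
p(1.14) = 4.30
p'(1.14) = 0.32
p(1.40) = 4.40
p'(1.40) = 0.45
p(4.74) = 9.22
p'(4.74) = 2.54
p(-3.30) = 7.01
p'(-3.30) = -1.35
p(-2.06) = 5.55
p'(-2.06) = -1.00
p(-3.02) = 6.65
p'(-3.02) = -1.28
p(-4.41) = 8.64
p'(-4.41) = -1.58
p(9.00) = 27.38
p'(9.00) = 6.17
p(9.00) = 27.38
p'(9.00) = 6.17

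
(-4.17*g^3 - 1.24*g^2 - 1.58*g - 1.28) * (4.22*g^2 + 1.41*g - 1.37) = -17.5974*g^5 - 11.1125*g^4 - 2.7031*g^3 - 5.9306*g^2 + 0.3598*g + 1.7536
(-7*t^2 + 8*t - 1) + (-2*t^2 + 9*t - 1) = -9*t^2 + 17*t - 2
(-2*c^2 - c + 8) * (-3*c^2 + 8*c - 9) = 6*c^4 - 13*c^3 - 14*c^2 + 73*c - 72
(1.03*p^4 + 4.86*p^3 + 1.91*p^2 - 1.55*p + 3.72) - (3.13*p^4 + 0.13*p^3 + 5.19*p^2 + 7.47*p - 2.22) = -2.1*p^4 + 4.73*p^3 - 3.28*p^2 - 9.02*p + 5.94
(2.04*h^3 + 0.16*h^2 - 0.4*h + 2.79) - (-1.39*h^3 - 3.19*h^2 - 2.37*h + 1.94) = 3.43*h^3 + 3.35*h^2 + 1.97*h + 0.85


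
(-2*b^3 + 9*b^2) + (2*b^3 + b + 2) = 9*b^2 + b + 2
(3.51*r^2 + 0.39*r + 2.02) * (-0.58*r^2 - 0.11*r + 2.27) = -2.0358*r^4 - 0.6123*r^3 + 6.7532*r^2 + 0.6631*r + 4.5854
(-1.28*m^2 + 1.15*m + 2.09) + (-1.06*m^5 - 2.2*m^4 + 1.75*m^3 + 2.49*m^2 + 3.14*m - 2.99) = -1.06*m^5 - 2.2*m^4 + 1.75*m^3 + 1.21*m^2 + 4.29*m - 0.9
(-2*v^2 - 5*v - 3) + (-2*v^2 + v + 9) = -4*v^2 - 4*v + 6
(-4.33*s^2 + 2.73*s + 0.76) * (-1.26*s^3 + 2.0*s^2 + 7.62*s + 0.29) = 5.4558*s^5 - 12.0998*s^4 - 28.4922*s^3 + 21.0669*s^2 + 6.5829*s + 0.2204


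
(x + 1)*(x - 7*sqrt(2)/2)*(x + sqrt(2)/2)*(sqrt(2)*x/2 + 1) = sqrt(2)*x^4/2 - 2*x^3 + sqrt(2)*x^3/2 - 19*sqrt(2)*x^2/4 - 2*x^2 - 19*sqrt(2)*x/4 - 7*x/2 - 7/2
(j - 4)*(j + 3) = j^2 - j - 12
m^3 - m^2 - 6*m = m*(m - 3)*(m + 2)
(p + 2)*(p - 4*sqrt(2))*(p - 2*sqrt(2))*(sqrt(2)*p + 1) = sqrt(2)*p^4 - 11*p^3 + 2*sqrt(2)*p^3 - 22*p^2 + 10*sqrt(2)*p^2 + 16*p + 20*sqrt(2)*p + 32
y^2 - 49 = (y - 7)*(y + 7)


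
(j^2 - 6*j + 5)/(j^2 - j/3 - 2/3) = 3*(j - 5)/(3*j + 2)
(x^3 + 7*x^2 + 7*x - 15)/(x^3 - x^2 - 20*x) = (-x^3 - 7*x^2 - 7*x + 15)/(x*(-x^2 + x + 20))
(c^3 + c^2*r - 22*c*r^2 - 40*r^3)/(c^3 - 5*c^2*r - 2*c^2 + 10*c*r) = (c^2 + 6*c*r + 8*r^2)/(c*(c - 2))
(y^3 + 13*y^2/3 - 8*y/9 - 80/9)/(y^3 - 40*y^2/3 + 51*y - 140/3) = (3*y^2 + 17*y + 20)/(3*(y^2 - 12*y + 35))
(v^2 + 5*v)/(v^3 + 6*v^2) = (v + 5)/(v*(v + 6))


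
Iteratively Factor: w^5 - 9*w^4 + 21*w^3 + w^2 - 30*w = (w - 3)*(w^4 - 6*w^3 + 3*w^2 + 10*w) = (w - 5)*(w - 3)*(w^3 - w^2 - 2*w) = (w - 5)*(w - 3)*(w + 1)*(w^2 - 2*w) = (w - 5)*(w - 3)*(w - 2)*(w + 1)*(w)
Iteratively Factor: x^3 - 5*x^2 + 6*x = (x - 2)*(x^2 - 3*x) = x*(x - 2)*(x - 3)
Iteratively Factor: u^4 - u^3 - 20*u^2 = (u)*(u^3 - u^2 - 20*u) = u^2*(u^2 - u - 20) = u^2*(u - 5)*(u + 4)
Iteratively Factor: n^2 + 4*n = (n)*(n + 4)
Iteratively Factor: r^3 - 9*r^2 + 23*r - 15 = (r - 3)*(r^2 - 6*r + 5) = (r - 5)*(r - 3)*(r - 1)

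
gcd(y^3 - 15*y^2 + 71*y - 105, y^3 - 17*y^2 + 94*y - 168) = y - 7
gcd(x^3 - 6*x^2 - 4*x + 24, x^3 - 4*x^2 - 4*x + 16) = x^2 - 4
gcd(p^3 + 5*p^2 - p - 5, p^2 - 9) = 1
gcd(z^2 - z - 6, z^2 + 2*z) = z + 2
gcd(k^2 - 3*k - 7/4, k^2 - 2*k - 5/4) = k + 1/2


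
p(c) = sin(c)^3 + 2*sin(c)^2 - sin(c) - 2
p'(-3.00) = 1.49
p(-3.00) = -1.82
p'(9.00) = -1.06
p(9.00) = -2.00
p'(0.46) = 1.22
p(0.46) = -1.96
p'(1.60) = -0.18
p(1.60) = -0.00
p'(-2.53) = 1.89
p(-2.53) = -0.96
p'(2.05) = -2.26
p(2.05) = -0.61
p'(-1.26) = -0.64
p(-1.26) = -0.10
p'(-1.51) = -0.12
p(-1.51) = -0.00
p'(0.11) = -0.52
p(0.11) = -2.08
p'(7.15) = 2.45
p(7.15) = -1.16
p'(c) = 3*sin(c)^2*cos(c) + 4*sin(c)*cos(c) - cos(c)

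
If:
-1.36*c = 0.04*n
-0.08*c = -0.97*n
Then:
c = 0.00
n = 0.00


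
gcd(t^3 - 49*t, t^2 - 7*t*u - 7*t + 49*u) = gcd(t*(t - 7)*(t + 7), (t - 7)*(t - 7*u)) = t - 7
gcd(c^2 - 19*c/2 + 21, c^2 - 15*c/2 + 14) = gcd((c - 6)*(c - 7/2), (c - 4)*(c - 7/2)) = c - 7/2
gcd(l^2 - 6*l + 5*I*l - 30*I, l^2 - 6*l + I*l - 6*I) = l - 6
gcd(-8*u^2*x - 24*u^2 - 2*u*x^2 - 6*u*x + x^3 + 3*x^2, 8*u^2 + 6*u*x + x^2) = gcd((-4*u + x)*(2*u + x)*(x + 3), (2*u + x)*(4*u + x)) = 2*u + x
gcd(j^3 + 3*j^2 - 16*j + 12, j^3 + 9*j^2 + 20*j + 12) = j + 6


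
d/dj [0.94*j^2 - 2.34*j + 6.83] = 1.88*j - 2.34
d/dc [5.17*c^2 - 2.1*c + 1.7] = 10.34*c - 2.1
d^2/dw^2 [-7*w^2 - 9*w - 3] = -14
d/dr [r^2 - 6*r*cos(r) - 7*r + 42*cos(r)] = 6*r*sin(r) + 2*r - 42*sin(r) - 6*cos(r) - 7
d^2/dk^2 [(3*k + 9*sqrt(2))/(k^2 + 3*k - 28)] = 6*((k + 3*sqrt(2))*(2*k + 3)^2 - 3*(k + 1 + sqrt(2))*(k^2 + 3*k - 28))/(k^2 + 3*k - 28)^3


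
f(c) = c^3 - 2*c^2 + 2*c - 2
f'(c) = 3*c^2 - 4*c + 2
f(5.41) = 108.62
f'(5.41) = 68.16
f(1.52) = -0.07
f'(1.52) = 2.85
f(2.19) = 3.29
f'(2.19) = 7.63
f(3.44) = 21.92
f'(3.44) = 23.74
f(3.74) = 29.82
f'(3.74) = 29.00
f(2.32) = 4.36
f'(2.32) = 8.87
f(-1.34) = -10.68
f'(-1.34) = 12.75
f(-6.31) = -345.49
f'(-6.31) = 146.69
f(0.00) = -2.00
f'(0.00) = 2.00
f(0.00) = -2.00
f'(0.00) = 2.00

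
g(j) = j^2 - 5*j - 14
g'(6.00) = 7.00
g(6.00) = -8.00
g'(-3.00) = -11.00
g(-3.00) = 10.00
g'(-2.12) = -9.24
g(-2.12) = 1.09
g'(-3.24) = -11.48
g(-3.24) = 12.70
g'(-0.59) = -6.18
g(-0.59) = -10.70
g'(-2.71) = -10.42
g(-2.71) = 6.89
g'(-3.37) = -11.74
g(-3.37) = 14.21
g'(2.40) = -0.20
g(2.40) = -20.24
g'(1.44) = -2.12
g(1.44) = -19.13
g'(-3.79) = -12.58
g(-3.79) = 19.31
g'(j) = 2*j - 5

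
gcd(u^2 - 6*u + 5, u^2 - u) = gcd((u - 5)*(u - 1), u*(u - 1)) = u - 1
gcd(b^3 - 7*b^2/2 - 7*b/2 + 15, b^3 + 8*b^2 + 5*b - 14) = b + 2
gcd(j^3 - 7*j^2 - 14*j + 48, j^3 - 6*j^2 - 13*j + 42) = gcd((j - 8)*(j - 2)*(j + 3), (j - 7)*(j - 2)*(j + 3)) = j^2 + j - 6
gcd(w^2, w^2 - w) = w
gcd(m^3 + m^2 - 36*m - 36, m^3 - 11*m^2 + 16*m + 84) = m - 6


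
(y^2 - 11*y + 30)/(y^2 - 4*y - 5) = (y - 6)/(y + 1)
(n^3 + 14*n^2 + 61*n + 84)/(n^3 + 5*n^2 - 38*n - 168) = (n + 3)/(n - 6)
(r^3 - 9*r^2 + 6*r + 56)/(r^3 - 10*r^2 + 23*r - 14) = (r^2 - 2*r - 8)/(r^2 - 3*r + 2)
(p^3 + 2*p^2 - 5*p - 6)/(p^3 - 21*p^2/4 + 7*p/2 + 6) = 4*(p^2 + 4*p + 3)/(4*p^2 - 13*p - 12)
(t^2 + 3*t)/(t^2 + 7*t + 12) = t/(t + 4)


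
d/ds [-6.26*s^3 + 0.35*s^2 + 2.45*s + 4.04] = -18.78*s^2 + 0.7*s + 2.45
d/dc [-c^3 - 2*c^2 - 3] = c*(-3*c - 4)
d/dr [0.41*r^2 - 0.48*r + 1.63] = 0.82*r - 0.48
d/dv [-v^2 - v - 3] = -2*v - 1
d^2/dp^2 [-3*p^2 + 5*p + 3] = -6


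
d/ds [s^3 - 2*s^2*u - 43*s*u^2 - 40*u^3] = 3*s^2 - 4*s*u - 43*u^2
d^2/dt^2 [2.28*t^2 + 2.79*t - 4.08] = 4.56000000000000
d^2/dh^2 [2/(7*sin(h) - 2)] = 14*(-7*sin(h)^2 - 2*sin(h) + 14)/(7*sin(h) - 2)^3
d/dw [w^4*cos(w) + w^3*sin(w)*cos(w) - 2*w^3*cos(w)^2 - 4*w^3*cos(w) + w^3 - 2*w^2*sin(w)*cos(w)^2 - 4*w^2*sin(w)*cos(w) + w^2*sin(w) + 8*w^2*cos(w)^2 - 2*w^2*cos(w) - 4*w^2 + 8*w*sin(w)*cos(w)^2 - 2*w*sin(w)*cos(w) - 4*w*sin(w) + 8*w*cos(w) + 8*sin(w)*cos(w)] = -w^4*sin(w) + 2*w^3*sin(2*w) + 4*sqrt(2)*w^3*sin(w + pi/4) + w^3*cos(2*w) + 2*w^2*sin(w) - 13*w^2*sin(2*w)/2 - 23*w^2*cos(w)/2 - 7*w^2*cos(2*w) - 3*w^2*cos(3*w)/2 - 7*w*sin(w) - 4*w*sin(2*w) - w*sin(3*w) - 6*w*cos(w) + 6*w*cos(2*w) + 6*w*cos(3*w) - 2*sin(w) - sin(2*w) + 2*sin(3*w) + 8*cos(w) + 8*cos(2*w)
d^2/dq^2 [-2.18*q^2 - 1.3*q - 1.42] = -4.36000000000000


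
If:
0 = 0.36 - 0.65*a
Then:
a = 0.55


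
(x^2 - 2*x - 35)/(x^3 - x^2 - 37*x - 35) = 1/(x + 1)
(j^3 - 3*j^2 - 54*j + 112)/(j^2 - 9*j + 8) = (j^2 + 5*j - 14)/(j - 1)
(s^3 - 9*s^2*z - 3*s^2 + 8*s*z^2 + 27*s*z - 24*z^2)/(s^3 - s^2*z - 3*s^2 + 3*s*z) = (s - 8*z)/s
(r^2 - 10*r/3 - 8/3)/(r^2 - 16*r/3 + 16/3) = (3*r + 2)/(3*r - 4)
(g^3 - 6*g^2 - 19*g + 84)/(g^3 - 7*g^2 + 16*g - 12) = (g^2 - 3*g - 28)/(g^2 - 4*g + 4)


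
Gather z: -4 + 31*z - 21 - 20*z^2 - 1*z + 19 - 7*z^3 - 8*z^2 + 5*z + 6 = -7*z^3 - 28*z^2 + 35*z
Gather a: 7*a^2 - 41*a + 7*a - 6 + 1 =7*a^2 - 34*a - 5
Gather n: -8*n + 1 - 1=-8*n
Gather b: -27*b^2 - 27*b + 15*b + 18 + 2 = -27*b^2 - 12*b + 20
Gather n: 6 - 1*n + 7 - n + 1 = 14 - 2*n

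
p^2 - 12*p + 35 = (p - 7)*(p - 5)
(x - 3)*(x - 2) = x^2 - 5*x + 6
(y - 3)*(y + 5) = y^2 + 2*y - 15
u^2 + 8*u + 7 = (u + 1)*(u + 7)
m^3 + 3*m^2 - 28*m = m*(m - 4)*(m + 7)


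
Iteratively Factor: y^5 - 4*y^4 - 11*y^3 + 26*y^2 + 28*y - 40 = (y + 2)*(y^4 - 6*y^3 + y^2 + 24*y - 20) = (y - 5)*(y + 2)*(y^3 - y^2 - 4*y + 4) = (y - 5)*(y - 2)*(y + 2)*(y^2 + y - 2) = (y - 5)*(y - 2)*(y + 2)^2*(y - 1)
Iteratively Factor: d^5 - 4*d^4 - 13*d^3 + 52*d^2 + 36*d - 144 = (d - 3)*(d^4 - d^3 - 16*d^2 + 4*d + 48) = (d - 3)*(d + 3)*(d^3 - 4*d^2 - 4*d + 16) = (d - 3)*(d - 2)*(d + 3)*(d^2 - 2*d - 8) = (d - 4)*(d - 3)*(d - 2)*(d + 3)*(d + 2)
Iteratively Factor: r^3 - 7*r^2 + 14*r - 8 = (r - 2)*(r^2 - 5*r + 4) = (r - 2)*(r - 1)*(r - 4)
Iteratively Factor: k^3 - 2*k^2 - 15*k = (k - 5)*(k^2 + 3*k) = (k - 5)*(k + 3)*(k)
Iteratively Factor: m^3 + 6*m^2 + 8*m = (m + 2)*(m^2 + 4*m) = (m + 2)*(m + 4)*(m)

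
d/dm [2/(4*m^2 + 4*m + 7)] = 8*(-2*m - 1)/(4*m^2 + 4*m + 7)^2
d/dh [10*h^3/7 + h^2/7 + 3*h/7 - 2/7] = 30*h^2/7 + 2*h/7 + 3/7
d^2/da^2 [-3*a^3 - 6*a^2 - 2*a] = -18*a - 12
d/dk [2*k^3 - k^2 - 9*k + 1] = 6*k^2 - 2*k - 9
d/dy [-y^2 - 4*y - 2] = -2*y - 4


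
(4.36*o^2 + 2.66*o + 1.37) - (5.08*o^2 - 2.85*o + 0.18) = -0.72*o^2 + 5.51*o + 1.19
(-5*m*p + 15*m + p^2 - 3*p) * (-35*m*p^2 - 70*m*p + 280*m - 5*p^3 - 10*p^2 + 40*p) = 175*m^2*p^3 - 175*m^2*p^2 - 2450*m^2*p + 4200*m^2 - 10*m*p^4 + 10*m*p^3 + 140*m*p^2 - 240*m*p - 5*p^5 + 5*p^4 + 70*p^3 - 120*p^2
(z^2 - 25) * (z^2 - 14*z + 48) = z^4 - 14*z^3 + 23*z^2 + 350*z - 1200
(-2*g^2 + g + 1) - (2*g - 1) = -2*g^2 - g + 2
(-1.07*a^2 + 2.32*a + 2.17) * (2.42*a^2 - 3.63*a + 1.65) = -2.5894*a^4 + 9.4985*a^3 - 4.9357*a^2 - 4.0491*a + 3.5805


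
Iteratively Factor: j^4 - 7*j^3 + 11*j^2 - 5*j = (j - 1)*(j^3 - 6*j^2 + 5*j) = j*(j - 1)*(j^2 - 6*j + 5) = j*(j - 5)*(j - 1)*(j - 1)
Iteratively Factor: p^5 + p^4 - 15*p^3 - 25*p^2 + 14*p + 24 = (p + 3)*(p^4 - 2*p^3 - 9*p^2 + 2*p + 8) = (p + 2)*(p + 3)*(p^3 - 4*p^2 - p + 4) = (p + 1)*(p + 2)*(p + 3)*(p^2 - 5*p + 4) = (p - 1)*(p + 1)*(p + 2)*(p + 3)*(p - 4)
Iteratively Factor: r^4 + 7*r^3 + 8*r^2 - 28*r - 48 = (r + 2)*(r^3 + 5*r^2 - 2*r - 24) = (r + 2)*(r + 3)*(r^2 + 2*r - 8) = (r - 2)*(r + 2)*(r + 3)*(r + 4)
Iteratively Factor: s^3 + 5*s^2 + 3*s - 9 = (s - 1)*(s^2 + 6*s + 9) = (s - 1)*(s + 3)*(s + 3)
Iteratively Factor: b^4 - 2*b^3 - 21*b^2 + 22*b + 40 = (b + 4)*(b^3 - 6*b^2 + 3*b + 10) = (b - 2)*(b + 4)*(b^2 - 4*b - 5) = (b - 5)*(b - 2)*(b + 4)*(b + 1)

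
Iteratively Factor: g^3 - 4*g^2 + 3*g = (g - 1)*(g^2 - 3*g) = g*(g - 1)*(g - 3)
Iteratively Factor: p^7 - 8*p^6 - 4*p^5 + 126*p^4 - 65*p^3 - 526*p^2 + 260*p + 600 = (p - 2)*(p^6 - 6*p^5 - 16*p^4 + 94*p^3 + 123*p^2 - 280*p - 300) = (p - 2)^2*(p^5 - 4*p^4 - 24*p^3 + 46*p^2 + 215*p + 150) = (p - 2)^2*(p + 3)*(p^4 - 7*p^3 - 3*p^2 + 55*p + 50) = (p - 2)^2*(p + 2)*(p + 3)*(p^3 - 9*p^2 + 15*p + 25) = (p - 2)^2*(p + 1)*(p + 2)*(p + 3)*(p^2 - 10*p + 25) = (p - 5)*(p - 2)^2*(p + 1)*(p + 2)*(p + 3)*(p - 5)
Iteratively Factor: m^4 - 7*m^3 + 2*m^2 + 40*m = (m - 5)*(m^3 - 2*m^2 - 8*m) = m*(m - 5)*(m^2 - 2*m - 8) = m*(m - 5)*(m - 4)*(m + 2)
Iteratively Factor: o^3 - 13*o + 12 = (o - 1)*(o^2 + o - 12) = (o - 3)*(o - 1)*(o + 4)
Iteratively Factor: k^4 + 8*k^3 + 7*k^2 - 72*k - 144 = (k + 4)*(k^3 + 4*k^2 - 9*k - 36) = (k + 4)^2*(k^2 - 9) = (k + 3)*(k + 4)^2*(k - 3)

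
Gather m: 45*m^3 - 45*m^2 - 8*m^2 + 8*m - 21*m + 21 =45*m^3 - 53*m^2 - 13*m + 21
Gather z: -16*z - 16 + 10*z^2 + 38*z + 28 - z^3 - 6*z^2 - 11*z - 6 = -z^3 + 4*z^2 + 11*z + 6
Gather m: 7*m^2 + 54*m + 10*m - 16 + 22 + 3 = 7*m^2 + 64*m + 9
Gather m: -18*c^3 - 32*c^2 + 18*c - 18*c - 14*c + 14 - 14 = -18*c^3 - 32*c^2 - 14*c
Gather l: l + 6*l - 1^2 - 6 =7*l - 7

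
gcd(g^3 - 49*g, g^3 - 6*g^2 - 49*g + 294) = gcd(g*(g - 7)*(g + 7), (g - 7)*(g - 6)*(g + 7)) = g^2 - 49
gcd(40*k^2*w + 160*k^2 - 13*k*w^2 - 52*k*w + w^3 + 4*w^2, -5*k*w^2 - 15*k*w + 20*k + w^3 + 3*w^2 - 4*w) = -5*k*w - 20*k + w^2 + 4*w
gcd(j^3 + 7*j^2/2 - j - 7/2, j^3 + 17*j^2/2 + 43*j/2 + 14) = j^2 + 9*j/2 + 7/2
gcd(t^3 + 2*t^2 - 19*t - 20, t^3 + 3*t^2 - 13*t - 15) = t^2 + 6*t + 5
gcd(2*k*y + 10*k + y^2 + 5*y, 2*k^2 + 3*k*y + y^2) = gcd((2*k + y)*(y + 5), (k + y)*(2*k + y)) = 2*k + y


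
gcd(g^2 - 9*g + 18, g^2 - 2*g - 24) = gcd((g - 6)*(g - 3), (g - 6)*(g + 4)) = g - 6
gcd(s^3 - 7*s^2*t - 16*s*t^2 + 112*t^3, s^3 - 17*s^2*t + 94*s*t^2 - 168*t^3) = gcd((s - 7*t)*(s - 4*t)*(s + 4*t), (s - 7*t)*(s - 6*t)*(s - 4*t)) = s^2 - 11*s*t + 28*t^2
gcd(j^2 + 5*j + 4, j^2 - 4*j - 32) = j + 4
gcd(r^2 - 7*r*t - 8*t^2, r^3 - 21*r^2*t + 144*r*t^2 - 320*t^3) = r - 8*t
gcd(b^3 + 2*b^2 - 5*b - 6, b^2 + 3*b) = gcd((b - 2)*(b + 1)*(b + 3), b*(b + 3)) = b + 3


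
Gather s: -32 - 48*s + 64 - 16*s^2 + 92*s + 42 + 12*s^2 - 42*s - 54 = -4*s^2 + 2*s + 20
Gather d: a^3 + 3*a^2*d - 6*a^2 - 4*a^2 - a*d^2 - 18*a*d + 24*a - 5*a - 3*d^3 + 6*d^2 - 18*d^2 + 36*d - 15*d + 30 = a^3 - 10*a^2 + 19*a - 3*d^3 + d^2*(-a - 12) + d*(3*a^2 - 18*a + 21) + 30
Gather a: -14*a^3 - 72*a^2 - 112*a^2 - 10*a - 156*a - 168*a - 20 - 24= -14*a^3 - 184*a^2 - 334*a - 44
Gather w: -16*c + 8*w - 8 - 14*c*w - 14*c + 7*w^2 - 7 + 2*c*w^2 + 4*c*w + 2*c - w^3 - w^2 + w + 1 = -28*c - w^3 + w^2*(2*c + 6) + w*(9 - 10*c) - 14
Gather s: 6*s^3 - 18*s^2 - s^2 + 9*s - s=6*s^3 - 19*s^2 + 8*s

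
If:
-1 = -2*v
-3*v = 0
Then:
No Solution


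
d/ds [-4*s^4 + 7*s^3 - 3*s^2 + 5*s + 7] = -16*s^3 + 21*s^2 - 6*s + 5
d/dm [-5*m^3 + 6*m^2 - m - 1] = -15*m^2 + 12*m - 1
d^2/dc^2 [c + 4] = 0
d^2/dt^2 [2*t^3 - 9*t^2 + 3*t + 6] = 12*t - 18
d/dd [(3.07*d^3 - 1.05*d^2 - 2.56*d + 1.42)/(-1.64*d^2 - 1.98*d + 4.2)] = (-5.0348*d^4 - 12.1572*d^3 + 36.5626*d^2 - 4.1624*d - 7.9404)/(2.6896*d^4 + 6.4944*d^3 - 9.8556*d^2 - 16.632*d + 17.64)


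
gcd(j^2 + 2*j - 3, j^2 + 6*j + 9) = j + 3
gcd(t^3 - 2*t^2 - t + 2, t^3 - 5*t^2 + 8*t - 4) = t^2 - 3*t + 2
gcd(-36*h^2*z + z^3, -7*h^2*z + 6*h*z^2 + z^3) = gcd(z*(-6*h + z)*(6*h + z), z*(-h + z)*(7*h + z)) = z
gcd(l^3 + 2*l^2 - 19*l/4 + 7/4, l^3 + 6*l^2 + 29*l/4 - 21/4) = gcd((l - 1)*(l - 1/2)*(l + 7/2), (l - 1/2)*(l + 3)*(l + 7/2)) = l^2 + 3*l - 7/4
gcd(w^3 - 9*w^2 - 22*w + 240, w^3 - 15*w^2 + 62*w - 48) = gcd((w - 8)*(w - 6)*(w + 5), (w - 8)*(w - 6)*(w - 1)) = w^2 - 14*w + 48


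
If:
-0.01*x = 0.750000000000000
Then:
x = -75.00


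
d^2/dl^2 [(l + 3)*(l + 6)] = 2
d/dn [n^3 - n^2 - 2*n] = 3*n^2 - 2*n - 2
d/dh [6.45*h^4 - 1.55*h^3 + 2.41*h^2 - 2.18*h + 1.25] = 25.8*h^3 - 4.65*h^2 + 4.82*h - 2.18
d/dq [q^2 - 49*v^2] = 2*q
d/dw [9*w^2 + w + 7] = 18*w + 1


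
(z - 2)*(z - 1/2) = z^2 - 5*z/2 + 1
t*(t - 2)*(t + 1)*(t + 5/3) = t^4 + 2*t^3/3 - 11*t^2/3 - 10*t/3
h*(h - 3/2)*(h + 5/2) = h^3 + h^2 - 15*h/4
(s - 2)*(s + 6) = s^2 + 4*s - 12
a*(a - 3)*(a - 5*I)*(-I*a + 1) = -I*a^4 - 4*a^3 + 3*I*a^3 + 12*a^2 - 5*I*a^2 + 15*I*a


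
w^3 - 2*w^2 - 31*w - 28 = (w - 7)*(w + 1)*(w + 4)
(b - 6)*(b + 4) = b^2 - 2*b - 24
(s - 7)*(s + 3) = s^2 - 4*s - 21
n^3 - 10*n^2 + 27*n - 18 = (n - 6)*(n - 3)*(n - 1)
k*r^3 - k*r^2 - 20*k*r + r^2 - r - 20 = (r - 5)*(r + 4)*(k*r + 1)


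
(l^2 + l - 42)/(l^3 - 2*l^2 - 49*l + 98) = (l - 6)/(l^2 - 9*l + 14)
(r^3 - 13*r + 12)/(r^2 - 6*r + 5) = (r^2 + r - 12)/(r - 5)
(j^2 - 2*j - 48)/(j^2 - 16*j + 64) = (j + 6)/(j - 8)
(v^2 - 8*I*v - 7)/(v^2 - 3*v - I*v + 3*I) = (v - 7*I)/(v - 3)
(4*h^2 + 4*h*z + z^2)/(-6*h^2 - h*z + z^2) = (2*h + z)/(-3*h + z)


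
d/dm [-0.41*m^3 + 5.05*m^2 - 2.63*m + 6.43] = -1.23*m^2 + 10.1*m - 2.63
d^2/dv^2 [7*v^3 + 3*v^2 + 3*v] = 42*v + 6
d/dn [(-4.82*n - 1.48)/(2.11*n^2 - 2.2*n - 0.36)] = (10.1702*n^2 + 6.2456*n - 1.5208)/(4.4521*n^4 - 9.284*n^3 + 3.3208*n^2 + 1.584*n + 0.1296)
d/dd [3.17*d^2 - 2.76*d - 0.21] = 6.34*d - 2.76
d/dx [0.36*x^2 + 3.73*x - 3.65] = 0.72*x + 3.73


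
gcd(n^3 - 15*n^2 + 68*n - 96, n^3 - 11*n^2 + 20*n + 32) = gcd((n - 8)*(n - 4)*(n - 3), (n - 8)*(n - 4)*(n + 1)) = n^2 - 12*n + 32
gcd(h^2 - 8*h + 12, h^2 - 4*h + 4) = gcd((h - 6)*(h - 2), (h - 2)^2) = h - 2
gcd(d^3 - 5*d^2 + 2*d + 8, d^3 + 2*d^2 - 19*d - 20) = d^2 - 3*d - 4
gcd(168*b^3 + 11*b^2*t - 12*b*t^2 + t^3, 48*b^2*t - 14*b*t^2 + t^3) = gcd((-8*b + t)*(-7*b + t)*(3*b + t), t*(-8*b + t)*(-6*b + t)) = -8*b + t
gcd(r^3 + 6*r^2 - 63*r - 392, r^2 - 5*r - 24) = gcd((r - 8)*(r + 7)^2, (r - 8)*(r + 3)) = r - 8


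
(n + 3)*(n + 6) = n^2 + 9*n + 18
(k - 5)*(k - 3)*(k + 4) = k^3 - 4*k^2 - 17*k + 60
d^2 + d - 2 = (d - 1)*(d + 2)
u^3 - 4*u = u*(u - 2)*(u + 2)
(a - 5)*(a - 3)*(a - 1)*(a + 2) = a^4 - 7*a^3 + 5*a^2 + 31*a - 30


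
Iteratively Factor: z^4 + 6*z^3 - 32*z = (z)*(z^3 + 6*z^2 - 32) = z*(z + 4)*(z^2 + 2*z - 8) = z*(z - 2)*(z + 4)*(z + 4)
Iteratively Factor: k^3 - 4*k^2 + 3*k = (k - 3)*(k^2 - k) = (k - 3)*(k - 1)*(k)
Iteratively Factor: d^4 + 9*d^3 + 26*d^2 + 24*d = (d + 2)*(d^3 + 7*d^2 + 12*d) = (d + 2)*(d + 4)*(d^2 + 3*d) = (d + 2)*(d + 3)*(d + 4)*(d)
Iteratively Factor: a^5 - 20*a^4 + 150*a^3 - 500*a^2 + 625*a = (a - 5)*(a^4 - 15*a^3 + 75*a^2 - 125*a) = (a - 5)^2*(a^3 - 10*a^2 + 25*a) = a*(a - 5)^2*(a^2 - 10*a + 25) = a*(a - 5)^3*(a - 5)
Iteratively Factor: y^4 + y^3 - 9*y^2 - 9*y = (y + 3)*(y^3 - 2*y^2 - 3*y) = y*(y + 3)*(y^2 - 2*y - 3) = y*(y + 1)*(y + 3)*(y - 3)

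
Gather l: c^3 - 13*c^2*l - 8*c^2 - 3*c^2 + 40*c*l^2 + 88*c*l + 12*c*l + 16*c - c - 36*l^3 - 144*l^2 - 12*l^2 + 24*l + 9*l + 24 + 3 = c^3 - 11*c^2 + 15*c - 36*l^3 + l^2*(40*c - 156) + l*(-13*c^2 + 100*c + 33) + 27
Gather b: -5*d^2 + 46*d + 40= -5*d^2 + 46*d + 40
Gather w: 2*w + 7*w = 9*w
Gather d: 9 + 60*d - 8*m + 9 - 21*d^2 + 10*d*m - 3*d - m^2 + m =-21*d^2 + d*(10*m + 57) - m^2 - 7*m + 18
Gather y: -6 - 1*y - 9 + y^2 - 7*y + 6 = y^2 - 8*y - 9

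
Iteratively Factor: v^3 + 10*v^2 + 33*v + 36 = (v + 3)*(v^2 + 7*v + 12) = (v + 3)*(v + 4)*(v + 3)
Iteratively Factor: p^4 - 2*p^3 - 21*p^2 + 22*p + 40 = (p + 4)*(p^3 - 6*p^2 + 3*p + 10) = (p + 1)*(p + 4)*(p^2 - 7*p + 10) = (p - 5)*(p + 1)*(p + 4)*(p - 2)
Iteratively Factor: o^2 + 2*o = (o)*(o + 2)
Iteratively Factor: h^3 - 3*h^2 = (h)*(h^2 - 3*h) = h^2*(h - 3)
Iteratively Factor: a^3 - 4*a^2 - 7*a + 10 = (a - 5)*(a^2 + a - 2) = (a - 5)*(a - 1)*(a + 2)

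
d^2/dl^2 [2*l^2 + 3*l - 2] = 4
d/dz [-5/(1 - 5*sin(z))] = -25*cos(z)/(5*sin(z) - 1)^2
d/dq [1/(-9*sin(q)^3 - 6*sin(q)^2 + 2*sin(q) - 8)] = (27*sin(q)^2 + 12*sin(q) - 2)*cos(q)/(9*sin(q)^3 + 6*sin(q)^2 - 2*sin(q) + 8)^2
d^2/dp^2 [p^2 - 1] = 2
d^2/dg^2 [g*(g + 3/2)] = 2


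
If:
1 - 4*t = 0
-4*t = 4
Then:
No Solution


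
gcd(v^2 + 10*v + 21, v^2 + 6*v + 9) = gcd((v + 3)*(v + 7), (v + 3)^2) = v + 3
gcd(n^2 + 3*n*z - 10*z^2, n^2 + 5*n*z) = n + 5*z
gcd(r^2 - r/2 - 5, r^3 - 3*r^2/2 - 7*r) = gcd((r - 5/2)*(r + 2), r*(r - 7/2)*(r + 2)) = r + 2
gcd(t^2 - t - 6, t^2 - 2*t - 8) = t + 2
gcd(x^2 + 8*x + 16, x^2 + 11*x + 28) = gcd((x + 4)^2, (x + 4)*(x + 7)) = x + 4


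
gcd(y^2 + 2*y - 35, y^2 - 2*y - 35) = 1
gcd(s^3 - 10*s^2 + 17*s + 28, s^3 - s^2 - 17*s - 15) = s + 1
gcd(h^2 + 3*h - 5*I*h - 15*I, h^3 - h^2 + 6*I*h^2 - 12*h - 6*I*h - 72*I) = h + 3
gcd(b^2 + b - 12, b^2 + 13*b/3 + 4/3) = b + 4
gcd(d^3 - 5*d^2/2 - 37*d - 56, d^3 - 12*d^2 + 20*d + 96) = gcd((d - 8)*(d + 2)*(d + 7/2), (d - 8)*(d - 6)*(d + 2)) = d^2 - 6*d - 16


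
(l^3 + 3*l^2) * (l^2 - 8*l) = l^5 - 5*l^4 - 24*l^3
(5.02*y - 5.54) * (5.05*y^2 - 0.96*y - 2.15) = 25.351*y^3 - 32.7962*y^2 - 5.4746*y + 11.911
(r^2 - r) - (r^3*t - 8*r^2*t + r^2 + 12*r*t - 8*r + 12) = -r^3*t + 8*r^2*t - 12*r*t + 7*r - 12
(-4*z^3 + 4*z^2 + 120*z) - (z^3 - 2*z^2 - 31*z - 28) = -5*z^3 + 6*z^2 + 151*z + 28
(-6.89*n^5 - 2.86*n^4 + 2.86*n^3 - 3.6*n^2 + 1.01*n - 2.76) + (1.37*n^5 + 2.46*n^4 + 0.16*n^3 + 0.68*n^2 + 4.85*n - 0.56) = -5.52*n^5 - 0.4*n^4 + 3.02*n^3 - 2.92*n^2 + 5.86*n - 3.32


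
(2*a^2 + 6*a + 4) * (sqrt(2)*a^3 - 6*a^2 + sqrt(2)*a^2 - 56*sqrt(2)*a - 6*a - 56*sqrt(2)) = 2*sqrt(2)*a^5 - 12*a^4 + 8*sqrt(2)*a^4 - 102*sqrt(2)*a^3 - 48*a^3 - 444*sqrt(2)*a^2 - 60*a^2 - 560*sqrt(2)*a - 24*a - 224*sqrt(2)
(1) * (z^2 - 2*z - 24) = z^2 - 2*z - 24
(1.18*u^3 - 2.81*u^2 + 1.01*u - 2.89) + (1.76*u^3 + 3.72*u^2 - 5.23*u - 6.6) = 2.94*u^3 + 0.91*u^2 - 4.22*u - 9.49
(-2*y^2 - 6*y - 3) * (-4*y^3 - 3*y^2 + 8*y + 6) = 8*y^5 + 30*y^4 + 14*y^3 - 51*y^2 - 60*y - 18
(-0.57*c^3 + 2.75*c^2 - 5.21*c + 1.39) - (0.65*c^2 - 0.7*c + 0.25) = -0.57*c^3 + 2.1*c^2 - 4.51*c + 1.14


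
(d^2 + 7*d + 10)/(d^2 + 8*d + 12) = (d + 5)/(d + 6)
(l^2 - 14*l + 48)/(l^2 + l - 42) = (l - 8)/(l + 7)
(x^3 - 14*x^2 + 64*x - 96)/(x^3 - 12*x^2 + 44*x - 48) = (x - 4)/(x - 2)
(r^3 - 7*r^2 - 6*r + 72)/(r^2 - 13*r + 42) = (r^2 - r - 12)/(r - 7)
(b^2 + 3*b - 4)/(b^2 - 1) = (b + 4)/(b + 1)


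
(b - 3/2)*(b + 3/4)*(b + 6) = b^3 + 21*b^2/4 - 45*b/8 - 27/4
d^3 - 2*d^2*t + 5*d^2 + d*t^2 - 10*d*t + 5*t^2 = (d + 5)*(d - t)^2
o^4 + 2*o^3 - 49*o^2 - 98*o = o*(o - 7)*(o + 2)*(o + 7)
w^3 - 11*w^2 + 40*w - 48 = (w - 4)^2*(w - 3)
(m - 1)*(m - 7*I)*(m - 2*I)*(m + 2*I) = m^4 - m^3 - 7*I*m^3 + 4*m^2 + 7*I*m^2 - 4*m - 28*I*m + 28*I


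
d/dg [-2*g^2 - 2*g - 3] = -4*g - 2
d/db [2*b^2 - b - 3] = 4*b - 1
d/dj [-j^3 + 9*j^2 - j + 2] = -3*j^2 + 18*j - 1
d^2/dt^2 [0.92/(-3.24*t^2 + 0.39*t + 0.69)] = (-19.315584*t^2 + 2.325024*t + 0.92*(6.48*t - 0.39)*(12.96*t - 0.78) + 4.113504)/(-3.24*t^2 + 0.39*t + 0.69)^3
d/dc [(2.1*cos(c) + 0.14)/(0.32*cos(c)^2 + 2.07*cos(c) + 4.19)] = (0.672*cos(c)^2 + 0.0895999999999999*cos(c) - 8.5092)*sin(c)/(0.1024*cos(c)^4 + 1.3248*cos(c)^3 + 6.9665*cos(c)^2 + 17.3466*cos(c) + 17.5561)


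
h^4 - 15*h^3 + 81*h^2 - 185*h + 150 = (h - 5)^2*(h - 3)*(h - 2)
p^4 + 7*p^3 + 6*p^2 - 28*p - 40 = (p - 2)*(p + 2)^2*(p + 5)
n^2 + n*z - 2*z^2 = (n - z)*(n + 2*z)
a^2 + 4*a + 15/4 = (a + 3/2)*(a + 5/2)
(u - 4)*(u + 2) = u^2 - 2*u - 8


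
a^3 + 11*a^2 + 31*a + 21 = (a + 1)*(a + 3)*(a + 7)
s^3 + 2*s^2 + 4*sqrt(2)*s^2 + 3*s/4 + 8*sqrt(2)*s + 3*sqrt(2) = (s + 1/2)*(s + 3/2)*(s + 4*sqrt(2))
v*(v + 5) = v^2 + 5*v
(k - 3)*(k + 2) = k^2 - k - 6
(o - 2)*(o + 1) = o^2 - o - 2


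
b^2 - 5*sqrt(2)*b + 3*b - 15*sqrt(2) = (b + 3)*(b - 5*sqrt(2))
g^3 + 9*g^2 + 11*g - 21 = (g - 1)*(g + 3)*(g + 7)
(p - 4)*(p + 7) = p^2 + 3*p - 28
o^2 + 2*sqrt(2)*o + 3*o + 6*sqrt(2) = (o + 3)*(o + 2*sqrt(2))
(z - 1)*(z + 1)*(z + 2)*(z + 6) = z^4 + 8*z^3 + 11*z^2 - 8*z - 12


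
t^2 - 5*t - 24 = (t - 8)*(t + 3)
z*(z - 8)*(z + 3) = z^3 - 5*z^2 - 24*z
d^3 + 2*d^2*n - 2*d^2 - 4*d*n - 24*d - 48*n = (d - 6)*(d + 4)*(d + 2*n)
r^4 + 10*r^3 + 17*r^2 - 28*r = r*(r - 1)*(r + 4)*(r + 7)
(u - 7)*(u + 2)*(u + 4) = u^3 - u^2 - 34*u - 56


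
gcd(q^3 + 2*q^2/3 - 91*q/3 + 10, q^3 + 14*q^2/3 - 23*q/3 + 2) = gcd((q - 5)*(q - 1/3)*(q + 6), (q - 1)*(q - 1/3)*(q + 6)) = q^2 + 17*q/3 - 2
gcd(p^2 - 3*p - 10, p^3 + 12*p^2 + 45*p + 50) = p + 2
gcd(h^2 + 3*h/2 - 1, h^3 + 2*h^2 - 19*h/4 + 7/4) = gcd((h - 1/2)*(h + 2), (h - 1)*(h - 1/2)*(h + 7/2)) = h - 1/2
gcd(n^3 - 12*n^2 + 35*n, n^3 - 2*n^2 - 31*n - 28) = n - 7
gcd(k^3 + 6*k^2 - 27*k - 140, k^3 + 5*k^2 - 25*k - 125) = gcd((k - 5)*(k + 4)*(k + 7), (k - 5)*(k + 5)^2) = k - 5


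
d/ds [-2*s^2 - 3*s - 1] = -4*s - 3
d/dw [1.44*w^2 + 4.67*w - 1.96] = 2.88*w + 4.67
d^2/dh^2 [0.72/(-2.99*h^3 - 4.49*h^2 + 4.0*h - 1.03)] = ((12.9168*h + 6.4656)*(2.99*h^3 + 4.49*h^2 - 4.0*h + 1.03) - 0.72*(8.97*h^2 + 8.98*h - 4.0)*(17.94*h^2 + 17.96*h - 8.0))/(2.99*h^3 + 4.49*h^2 - 4.0*h + 1.03)^3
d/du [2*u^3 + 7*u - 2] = 6*u^2 + 7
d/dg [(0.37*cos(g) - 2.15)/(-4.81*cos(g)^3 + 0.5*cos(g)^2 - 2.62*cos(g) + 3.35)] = (-3.5594*cos(g)^3 + 31.2095*cos(g)^2 - 2.15*cos(g) + 4.3935)*sin(g)/(23.1361*cos(g)^6 - 4.81*cos(g)^5 + 25.4544*cos(g)^4 - 34.847*cos(g)^3 + 10.2144*cos(g)^2 - 17.554*cos(g) + 11.2225)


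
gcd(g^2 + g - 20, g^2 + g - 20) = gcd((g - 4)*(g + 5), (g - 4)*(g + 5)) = g^2 + g - 20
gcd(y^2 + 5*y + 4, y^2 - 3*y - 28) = y + 4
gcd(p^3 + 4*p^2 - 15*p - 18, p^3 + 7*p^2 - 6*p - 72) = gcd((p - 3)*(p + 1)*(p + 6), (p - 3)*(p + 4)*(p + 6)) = p^2 + 3*p - 18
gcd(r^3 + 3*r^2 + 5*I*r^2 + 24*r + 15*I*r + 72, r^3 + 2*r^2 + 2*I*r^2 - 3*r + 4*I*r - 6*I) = r + 3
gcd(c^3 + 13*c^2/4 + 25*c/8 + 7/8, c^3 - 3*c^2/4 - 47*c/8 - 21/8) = c^2 + 9*c/4 + 7/8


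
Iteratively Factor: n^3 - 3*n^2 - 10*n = (n - 5)*(n^2 + 2*n) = n*(n - 5)*(n + 2)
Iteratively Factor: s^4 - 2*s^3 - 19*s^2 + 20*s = (s)*(s^3 - 2*s^2 - 19*s + 20) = s*(s - 1)*(s^2 - s - 20) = s*(s - 1)*(s + 4)*(s - 5)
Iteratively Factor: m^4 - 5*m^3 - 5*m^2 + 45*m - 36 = (m - 4)*(m^3 - m^2 - 9*m + 9) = (m - 4)*(m - 1)*(m^2 - 9) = (m - 4)*(m - 3)*(m - 1)*(m + 3)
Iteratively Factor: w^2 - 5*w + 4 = (w - 1)*(w - 4)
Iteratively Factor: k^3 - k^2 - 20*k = (k + 4)*(k^2 - 5*k) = (k - 5)*(k + 4)*(k)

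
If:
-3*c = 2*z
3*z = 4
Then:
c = -8/9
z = 4/3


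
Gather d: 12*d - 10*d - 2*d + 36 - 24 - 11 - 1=0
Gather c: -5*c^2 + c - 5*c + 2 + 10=-5*c^2 - 4*c + 12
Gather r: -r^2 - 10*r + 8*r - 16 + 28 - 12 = -r^2 - 2*r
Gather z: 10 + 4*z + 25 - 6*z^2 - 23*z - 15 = -6*z^2 - 19*z + 20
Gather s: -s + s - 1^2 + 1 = 0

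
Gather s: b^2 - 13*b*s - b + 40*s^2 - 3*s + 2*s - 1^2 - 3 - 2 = b^2 - b + 40*s^2 + s*(-13*b - 1) - 6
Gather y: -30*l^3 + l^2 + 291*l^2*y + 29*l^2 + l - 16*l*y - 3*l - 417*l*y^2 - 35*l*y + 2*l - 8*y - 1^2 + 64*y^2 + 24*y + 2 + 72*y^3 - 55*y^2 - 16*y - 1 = -30*l^3 + 30*l^2 + 72*y^3 + y^2*(9 - 417*l) + y*(291*l^2 - 51*l)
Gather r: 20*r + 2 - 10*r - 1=10*r + 1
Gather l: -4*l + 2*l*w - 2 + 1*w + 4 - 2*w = l*(2*w - 4) - w + 2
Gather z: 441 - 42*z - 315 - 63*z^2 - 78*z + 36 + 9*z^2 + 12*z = -54*z^2 - 108*z + 162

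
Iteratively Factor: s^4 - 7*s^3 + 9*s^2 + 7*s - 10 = (s - 2)*(s^3 - 5*s^2 - s + 5) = (s - 5)*(s - 2)*(s^2 - 1) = (s - 5)*(s - 2)*(s - 1)*(s + 1)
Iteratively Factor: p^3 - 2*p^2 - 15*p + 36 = (p - 3)*(p^2 + p - 12) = (p - 3)^2*(p + 4)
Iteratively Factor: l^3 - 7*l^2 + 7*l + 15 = (l - 3)*(l^2 - 4*l - 5) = (l - 5)*(l - 3)*(l + 1)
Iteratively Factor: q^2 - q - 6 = (q - 3)*(q + 2)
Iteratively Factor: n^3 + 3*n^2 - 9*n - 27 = (n + 3)*(n^2 - 9) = (n - 3)*(n + 3)*(n + 3)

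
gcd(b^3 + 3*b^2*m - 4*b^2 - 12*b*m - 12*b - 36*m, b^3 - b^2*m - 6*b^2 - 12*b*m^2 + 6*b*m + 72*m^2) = b^2 + 3*b*m - 6*b - 18*m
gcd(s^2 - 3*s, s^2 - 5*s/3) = s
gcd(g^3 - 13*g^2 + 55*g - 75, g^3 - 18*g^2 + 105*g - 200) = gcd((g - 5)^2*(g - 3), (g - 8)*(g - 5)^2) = g^2 - 10*g + 25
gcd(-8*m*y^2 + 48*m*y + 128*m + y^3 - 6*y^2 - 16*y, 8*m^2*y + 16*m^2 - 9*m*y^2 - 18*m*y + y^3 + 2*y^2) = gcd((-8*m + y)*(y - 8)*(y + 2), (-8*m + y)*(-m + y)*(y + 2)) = -8*m*y - 16*m + y^2 + 2*y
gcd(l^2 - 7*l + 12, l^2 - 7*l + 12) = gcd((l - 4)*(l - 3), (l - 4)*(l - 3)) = l^2 - 7*l + 12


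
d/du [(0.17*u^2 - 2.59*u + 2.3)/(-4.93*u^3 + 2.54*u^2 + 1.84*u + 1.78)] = (0.8381*u^4 - 25.5374*u^3 + 40.9084*u^2 - 11.0788*u - 8.8422)/(24.3049*u^6 - 25.0444*u^5 - 11.6908*u^4 - 8.2036*u^3 + 12.428*u^2 + 6.5504*u + 3.1684)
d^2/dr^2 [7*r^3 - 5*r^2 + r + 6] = 42*r - 10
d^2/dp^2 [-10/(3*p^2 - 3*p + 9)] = 20*(p^2 - p - (2*p - 1)^2 + 3)/(3*(p^2 - p + 3)^3)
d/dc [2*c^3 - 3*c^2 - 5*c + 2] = 6*c^2 - 6*c - 5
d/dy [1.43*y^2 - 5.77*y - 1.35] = 2.86*y - 5.77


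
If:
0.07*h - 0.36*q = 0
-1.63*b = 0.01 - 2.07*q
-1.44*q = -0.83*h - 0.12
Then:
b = -0.06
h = -0.22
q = -0.04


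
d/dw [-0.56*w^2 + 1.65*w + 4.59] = 1.65 - 1.12*w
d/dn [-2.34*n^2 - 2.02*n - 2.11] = -4.68*n - 2.02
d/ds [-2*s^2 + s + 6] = 1 - 4*s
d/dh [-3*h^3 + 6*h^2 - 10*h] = -9*h^2 + 12*h - 10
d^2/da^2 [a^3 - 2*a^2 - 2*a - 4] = 6*a - 4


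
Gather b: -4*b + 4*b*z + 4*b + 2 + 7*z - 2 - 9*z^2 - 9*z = 4*b*z - 9*z^2 - 2*z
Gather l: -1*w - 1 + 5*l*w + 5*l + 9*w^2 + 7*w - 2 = l*(5*w + 5) + 9*w^2 + 6*w - 3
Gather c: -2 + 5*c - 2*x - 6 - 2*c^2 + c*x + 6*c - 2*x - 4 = -2*c^2 + c*(x + 11) - 4*x - 12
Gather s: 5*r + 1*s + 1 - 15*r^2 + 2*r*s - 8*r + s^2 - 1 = -15*r^2 - 3*r + s^2 + s*(2*r + 1)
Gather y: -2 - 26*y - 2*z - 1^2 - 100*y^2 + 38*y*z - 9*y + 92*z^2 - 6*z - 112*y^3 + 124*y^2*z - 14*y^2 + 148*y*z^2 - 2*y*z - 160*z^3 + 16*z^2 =-112*y^3 + y^2*(124*z - 114) + y*(148*z^2 + 36*z - 35) - 160*z^3 + 108*z^2 - 8*z - 3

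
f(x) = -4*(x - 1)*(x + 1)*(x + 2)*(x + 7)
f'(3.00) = -1680.00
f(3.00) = -1600.00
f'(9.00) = -21312.00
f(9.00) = -56320.00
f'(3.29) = -2044.94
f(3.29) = -2139.06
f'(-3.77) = -249.59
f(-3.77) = 302.16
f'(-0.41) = 61.59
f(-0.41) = 34.87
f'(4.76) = -4631.66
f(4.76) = -6886.91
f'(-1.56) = -3.85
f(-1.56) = -13.73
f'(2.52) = -1167.97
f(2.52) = -920.92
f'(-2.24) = -93.11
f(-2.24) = 18.36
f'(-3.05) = -197.51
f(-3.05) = 137.74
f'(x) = -4*(x - 1)*(x + 1)*(x + 2) - 4*(x - 1)*(x + 1)*(x + 7) - 4*(x - 1)*(x + 2)*(x + 7) - 4*(x + 1)*(x + 2)*(x + 7) = -16*x^3 - 108*x^2 - 104*x + 36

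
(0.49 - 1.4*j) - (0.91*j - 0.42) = 0.91 - 2.31*j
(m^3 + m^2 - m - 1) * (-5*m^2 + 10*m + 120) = -5*m^5 + 5*m^4 + 135*m^3 + 115*m^2 - 130*m - 120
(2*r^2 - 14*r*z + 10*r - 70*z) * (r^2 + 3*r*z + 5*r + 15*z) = 2*r^4 - 8*r^3*z + 20*r^3 - 42*r^2*z^2 - 80*r^2*z + 50*r^2 - 420*r*z^2 - 200*r*z - 1050*z^2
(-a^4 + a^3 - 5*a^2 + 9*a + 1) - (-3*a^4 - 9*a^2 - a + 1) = 2*a^4 + a^3 + 4*a^2 + 10*a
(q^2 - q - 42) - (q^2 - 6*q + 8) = 5*q - 50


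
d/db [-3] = 0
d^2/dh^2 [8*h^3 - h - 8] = 48*h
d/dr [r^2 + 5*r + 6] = 2*r + 5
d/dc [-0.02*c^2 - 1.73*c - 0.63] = -0.04*c - 1.73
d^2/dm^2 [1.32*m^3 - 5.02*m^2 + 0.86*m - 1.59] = 7.92*m - 10.04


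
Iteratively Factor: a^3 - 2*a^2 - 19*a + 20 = (a + 4)*(a^2 - 6*a + 5) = (a - 5)*(a + 4)*(a - 1)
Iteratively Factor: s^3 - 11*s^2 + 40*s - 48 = (s - 3)*(s^2 - 8*s + 16) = (s - 4)*(s - 3)*(s - 4)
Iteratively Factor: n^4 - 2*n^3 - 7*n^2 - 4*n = (n - 4)*(n^3 + 2*n^2 + n) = (n - 4)*(n + 1)*(n^2 + n) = (n - 4)*(n + 1)^2*(n)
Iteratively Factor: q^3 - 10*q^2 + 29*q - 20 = (q - 5)*(q^2 - 5*q + 4) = (q - 5)*(q - 1)*(q - 4)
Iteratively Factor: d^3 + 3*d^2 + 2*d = (d + 2)*(d^2 + d) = (d + 1)*(d + 2)*(d)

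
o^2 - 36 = (o - 6)*(o + 6)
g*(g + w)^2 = g^3 + 2*g^2*w + g*w^2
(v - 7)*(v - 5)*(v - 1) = v^3 - 13*v^2 + 47*v - 35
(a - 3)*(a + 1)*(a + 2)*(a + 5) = a^4 + 5*a^3 - 7*a^2 - 41*a - 30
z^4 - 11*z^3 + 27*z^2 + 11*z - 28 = (z - 7)*(z - 4)*(z - 1)*(z + 1)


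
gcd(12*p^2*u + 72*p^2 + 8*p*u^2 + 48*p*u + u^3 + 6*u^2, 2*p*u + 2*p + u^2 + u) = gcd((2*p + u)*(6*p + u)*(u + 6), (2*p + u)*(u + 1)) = 2*p + u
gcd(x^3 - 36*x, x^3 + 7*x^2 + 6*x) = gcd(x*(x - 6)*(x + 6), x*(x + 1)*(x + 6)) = x^2 + 6*x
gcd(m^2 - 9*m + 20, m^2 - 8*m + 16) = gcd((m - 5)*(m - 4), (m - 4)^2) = m - 4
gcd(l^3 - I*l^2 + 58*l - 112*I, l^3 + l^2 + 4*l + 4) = l - 2*I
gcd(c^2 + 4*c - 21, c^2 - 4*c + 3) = c - 3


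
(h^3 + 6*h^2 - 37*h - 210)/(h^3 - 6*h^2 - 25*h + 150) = (h + 7)/(h - 5)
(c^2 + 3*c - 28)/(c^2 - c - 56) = (c - 4)/(c - 8)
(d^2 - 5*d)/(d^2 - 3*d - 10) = d/(d + 2)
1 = 1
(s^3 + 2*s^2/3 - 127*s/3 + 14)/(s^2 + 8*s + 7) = (s^2 - 19*s/3 + 2)/(s + 1)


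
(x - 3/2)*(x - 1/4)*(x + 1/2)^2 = x^4 - 3*x^3/4 - 9*x^2/8 - x/16 + 3/32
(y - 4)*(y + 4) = y^2 - 16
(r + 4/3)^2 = r^2 + 8*r/3 + 16/9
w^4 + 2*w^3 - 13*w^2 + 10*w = w*(w - 2)*(w - 1)*(w + 5)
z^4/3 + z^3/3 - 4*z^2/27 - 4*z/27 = z*(z/3 + 1/3)*(z - 2/3)*(z + 2/3)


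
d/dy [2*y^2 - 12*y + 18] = 4*y - 12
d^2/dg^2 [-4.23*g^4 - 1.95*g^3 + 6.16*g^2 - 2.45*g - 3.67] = -50.76*g^2 - 11.7*g + 12.32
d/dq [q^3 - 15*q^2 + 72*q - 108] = 3*q^2 - 30*q + 72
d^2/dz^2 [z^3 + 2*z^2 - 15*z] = 6*z + 4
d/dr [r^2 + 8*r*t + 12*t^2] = 2*r + 8*t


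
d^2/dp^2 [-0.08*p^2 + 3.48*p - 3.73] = -0.160000000000000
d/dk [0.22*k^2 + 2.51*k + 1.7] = 0.44*k + 2.51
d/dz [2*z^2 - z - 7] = 4*z - 1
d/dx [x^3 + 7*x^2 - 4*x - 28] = 3*x^2 + 14*x - 4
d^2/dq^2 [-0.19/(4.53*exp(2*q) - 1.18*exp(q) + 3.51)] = ((3.4428*exp(q) - 0.2242)*(4.53*exp(2*q) - 1.18*exp(q) + 3.51) - 0.19*(9.06*exp(q) - 1.18)*(18.12*exp(q) - 2.36)*exp(q))*exp(q)/(4.53*exp(2*q) - 1.18*exp(q) + 3.51)^3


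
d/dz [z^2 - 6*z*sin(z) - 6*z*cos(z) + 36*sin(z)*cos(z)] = -6*sqrt(2)*z*cos(z + pi/4) + 2*z - 6*sqrt(2)*sin(z + pi/4) + 36*cos(2*z)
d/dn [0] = 0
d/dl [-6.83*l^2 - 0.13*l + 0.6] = -13.66*l - 0.13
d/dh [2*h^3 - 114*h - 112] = 6*h^2 - 114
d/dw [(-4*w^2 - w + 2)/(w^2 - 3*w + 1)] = (13*w^2 - 12*w + 5)/(w^4 - 6*w^3 + 11*w^2 - 6*w + 1)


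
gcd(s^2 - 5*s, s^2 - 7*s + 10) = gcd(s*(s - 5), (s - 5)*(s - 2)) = s - 5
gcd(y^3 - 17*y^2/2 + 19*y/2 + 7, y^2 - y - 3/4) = y + 1/2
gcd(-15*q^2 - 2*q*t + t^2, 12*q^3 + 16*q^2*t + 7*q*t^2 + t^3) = 3*q + t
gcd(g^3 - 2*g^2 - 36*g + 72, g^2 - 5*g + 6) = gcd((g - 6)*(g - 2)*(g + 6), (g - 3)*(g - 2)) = g - 2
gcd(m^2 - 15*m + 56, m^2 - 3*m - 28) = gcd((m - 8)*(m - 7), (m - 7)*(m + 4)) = m - 7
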